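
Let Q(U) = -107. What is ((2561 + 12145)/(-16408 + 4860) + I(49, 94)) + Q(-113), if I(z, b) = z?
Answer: -342245/5774 ≈ -59.273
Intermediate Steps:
((2561 + 12145)/(-16408 + 4860) + I(49, 94)) + Q(-113) = ((2561 + 12145)/(-16408 + 4860) + 49) - 107 = (14706/(-11548) + 49) - 107 = (14706*(-1/11548) + 49) - 107 = (-7353/5774 + 49) - 107 = 275573/5774 - 107 = -342245/5774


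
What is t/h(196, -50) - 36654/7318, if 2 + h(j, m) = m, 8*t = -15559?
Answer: 49306349/1522144 ≈ 32.393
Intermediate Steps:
t = -15559/8 (t = (1/8)*(-15559) = -15559/8 ≈ -1944.9)
h(j, m) = -2 + m
t/h(196, -50) - 36654/7318 = -15559/(8*(-2 - 50)) - 36654/7318 = -15559/8/(-52) - 36654*1/7318 = -15559/8*(-1/52) - 18327/3659 = 15559/416 - 18327/3659 = 49306349/1522144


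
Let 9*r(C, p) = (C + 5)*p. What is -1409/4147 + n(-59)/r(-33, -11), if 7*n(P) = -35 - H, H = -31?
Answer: -72434/203203 ≈ -0.35646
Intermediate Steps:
n(P) = -4/7 (n(P) = (-35 - 1*(-31))/7 = (-35 + 31)/7 = (1/7)*(-4) = -4/7)
r(C, p) = p*(5 + C)/9 (r(C, p) = ((C + 5)*p)/9 = ((5 + C)*p)/9 = (p*(5 + C))/9 = p*(5 + C)/9)
-1409/4147 + n(-59)/r(-33, -11) = -1409/4147 - 4*(-9/(11*(5 - 33)))/7 = -1409*1/4147 - 4/(7*((1/9)*(-11)*(-28))) = -1409/4147 - 4/(7*308/9) = -1409/4147 - 4/7*9/308 = -1409/4147 - 9/539 = -72434/203203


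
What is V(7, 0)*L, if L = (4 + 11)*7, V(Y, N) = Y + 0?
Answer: 735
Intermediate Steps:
V(Y, N) = Y
L = 105 (L = 15*7 = 105)
V(7, 0)*L = 7*105 = 735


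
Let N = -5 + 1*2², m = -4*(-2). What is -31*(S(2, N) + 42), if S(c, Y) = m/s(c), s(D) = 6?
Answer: -4030/3 ≈ -1343.3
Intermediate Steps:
m = 8
N = -1 (N = -5 + 1*4 = -5 + 4 = -1)
S(c, Y) = 4/3 (S(c, Y) = 8/6 = 8*(⅙) = 4/3)
-31*(S(2, N) + 42) = -31*(4/3 + 42) = -31*130/3 = -4030/3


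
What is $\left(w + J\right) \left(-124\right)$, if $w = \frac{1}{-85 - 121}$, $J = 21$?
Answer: $- \frac{268150}{103} \approx -2603.4$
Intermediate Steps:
$w = - \frac{1}{206}$ ($w = \frac{1}{-85 - 121} = \frac{1}{-206} = - \frac{1}{206} \approx -0.0048544$)
$\left(w + J\right) \left(-124\right) = \left(- \frac{1}{206} + 21\right) \left(-124\right) = \frac{4325}{206} \left(-124\right) = - \frac{268150}{103}$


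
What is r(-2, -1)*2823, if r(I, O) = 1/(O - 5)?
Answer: -941/2 ≈ -470.50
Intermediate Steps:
r(I, O) = 1/(-5 + O)
r(-2, -1)*2823 = 2823/(-5 - 1) = 2823/(-6) = -1/6*2823 = -941/2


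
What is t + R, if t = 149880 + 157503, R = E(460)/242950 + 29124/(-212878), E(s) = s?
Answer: 794872264445819/2585935505 ≈ 3.0738e+5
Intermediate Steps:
R = -348887596/2585935505 (R = 460/242950 + 29124/(-212878) = 460*(1/242950) + 29124*(-1/212878) = 46/24295 - 14562/106439 = -348887596/2585935505 ≈ -0.13492)
t = 307383
t + R = 307383 - 348887596/2585935505 = 794872264445819/2585935505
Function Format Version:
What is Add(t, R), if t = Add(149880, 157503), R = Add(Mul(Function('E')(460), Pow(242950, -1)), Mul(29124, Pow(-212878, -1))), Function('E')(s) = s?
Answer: Rational(794872264445819, 2585935505) ≈ 3.0738e+5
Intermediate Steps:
R = Rational(-348887596, 2585935505) (R = Add(Mul(460, Pow(242950, -1)), Mul(29124, Pow(-212878, -1))) = Add(Mul(460, Rational(1, 242950)), Mul(29124, Rational(-1, 212878))) = Add(Rational(46, 24295), Rational(-14562, 106439)) = Rational(-348887596, 2585935505) ≈ -0.13492)
t = 307383
Add(t, R) = Add(307383, Rational(-348887596, 2585935505)) = Rational(794872264445819, 2585935505)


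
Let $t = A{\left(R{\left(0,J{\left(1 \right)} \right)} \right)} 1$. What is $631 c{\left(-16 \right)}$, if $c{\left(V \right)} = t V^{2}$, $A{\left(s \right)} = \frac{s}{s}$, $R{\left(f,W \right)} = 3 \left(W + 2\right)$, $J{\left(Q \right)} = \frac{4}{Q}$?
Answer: $161536$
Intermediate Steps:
$R{\left(f,W \right)} = 6 + 3 W$ ($R{\left(f,W \right)} = 3 \left(2 + W\right) = 6 + 3 W$)
$A{\left(s \right)} = 1$
$t = 1$ ($t = 1 \cdot 1 = 1$)
$c{\left(V \right)} = V^{2}$ ($c{\left(V \right)} = 1 V^{2} = V^{2}$)
$631 c{\left(-16 \right)} = 631 \left(-16\right)^{2} = 631 \cdot 256 = 161536$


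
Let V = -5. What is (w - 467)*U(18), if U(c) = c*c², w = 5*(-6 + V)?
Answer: -3044304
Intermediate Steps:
w = -55 (w = 5*(-6 - 5) = 5*(-11) = -55)
U(c) = c³
(w - 467)*U(18) = (-55 - 467)*18³ = -522*5832 = -3044304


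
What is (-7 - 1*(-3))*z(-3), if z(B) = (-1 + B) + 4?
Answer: 0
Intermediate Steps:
z(B) = 3 + B
(-7 - 1*(-3))*z(-3) = (-7 - 1*(-3))*(3 - 3) = (-7 + 3)*0 = -4*0 = 0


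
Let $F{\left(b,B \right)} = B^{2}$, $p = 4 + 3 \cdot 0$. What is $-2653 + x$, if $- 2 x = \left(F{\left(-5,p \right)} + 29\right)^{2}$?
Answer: $- \frac{7331}{2} \approx -3665.5$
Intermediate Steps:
$p = 4$ ($p = 4 + 0 = 4$)
$x = - \frac{2025}{2}$ ($x = - \frac{\left(4^{2} + 29\right)^{2}}{2} = - \frac{\left(16 + 29\right)^{2}}{2} = - \frac{45^{2}}{2} = \left(- \frac{1}{2}\right) 2025 = - \frac{2025}{2} \approx -1012.5$)
$-2653 + x = -2653 - \frac{2025}{2} = - \frac{7331}{2}$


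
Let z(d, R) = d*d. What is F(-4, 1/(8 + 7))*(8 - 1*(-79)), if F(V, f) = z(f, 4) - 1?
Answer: -6496/75 ≈ -86.613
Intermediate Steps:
z(d, R) = d²
F(V, f) = -1 + f² (F(V, f) = f² - 1 = -1 + f²)
F(-4, 1/(8 + 7))*(8 - 1*(-79)) = (-1 + (1/(8 + 7))²)*(8 - 1*(-79)) = (-1 + (1/15)²)*(8 + 79) = (-1 + (1/15)²)*87 = (-1 + 1/225)*87 = -224/225*87 = -6496/75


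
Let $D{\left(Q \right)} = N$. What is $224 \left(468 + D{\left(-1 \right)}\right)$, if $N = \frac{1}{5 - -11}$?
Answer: $104846$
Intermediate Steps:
$N = \frac{1}{16}$ ($N = \frac{1}{5 + 11} = \frac{1}{16} \approx 0.0625$)
$D{\left(Q \right)} = \frac{1}{16}$
$224 \left(468 + D{\left(-1 \right)}\right) = 224 \left(468 + \frac{1}{16}\right) = 224 \cdot \frac{7489}{16} = 104846$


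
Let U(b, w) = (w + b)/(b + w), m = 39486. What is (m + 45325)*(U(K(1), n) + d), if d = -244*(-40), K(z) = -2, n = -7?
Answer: 827840171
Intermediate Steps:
d = 9760 (d = -1*(-9760) = 9760)
U(b, w) = 1 (U(b, w) = (b + w)/(b + w) = 1)
(m + 45325)*(U(K(1), n) + d) = (39486 + 45325)*(1 + 9760) = 84811*9761 = 827840171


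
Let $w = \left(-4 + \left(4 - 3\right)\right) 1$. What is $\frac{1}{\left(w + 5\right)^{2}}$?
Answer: $\frac{1}{4} \approx 0.25$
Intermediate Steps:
$w = -3$ ($w = \left(-4 + 1\right) 1 = \left(-3\right) 1 = -3$)
$\frac{1}{\left(w + 5\right)^{2}} = \frac{1}{\left(-3 + 5\right)^{2}} = \frac{1}{2^{2}} = \frac{1}{4}$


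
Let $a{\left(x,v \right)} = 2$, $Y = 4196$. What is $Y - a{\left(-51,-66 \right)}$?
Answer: $4194$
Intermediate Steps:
$Y - a{\left(-51,-66 \right)} = 4196 - 2 = 4194$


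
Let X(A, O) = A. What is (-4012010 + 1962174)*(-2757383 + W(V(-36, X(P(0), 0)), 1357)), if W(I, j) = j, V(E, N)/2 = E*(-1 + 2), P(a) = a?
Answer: 5649401311736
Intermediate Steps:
V(E, N) = 2*E (V(E, N) = 2*(E*(-1 + 2)) = 2*(E*1) = 2*E)
(-4012010 + 1962174)*(-2757383 + W(V(-36, X(P(0), 0)), 1357)) = (-4012010 + 1962174)*(-2757383 + 1357) = -2049836*(-2756026) = 5649401311736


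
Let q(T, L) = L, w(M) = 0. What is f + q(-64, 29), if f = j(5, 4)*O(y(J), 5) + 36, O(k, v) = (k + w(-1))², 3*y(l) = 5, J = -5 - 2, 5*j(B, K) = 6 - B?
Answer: 590/9 ≈ 65.556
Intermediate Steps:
j(B, K) = 6/5 - B/5 (j(B, K) = (6 - B)/5 = 6/5 - B/5)
J = -7
y(l) = 5/3 (y(l) = (⅓)*5 = 5/3)
O(k, v) = k² (O(k, v) = (k + 0)² = k²)
f = 329/9 (f = (6/5 - ⅕*5)*(5/3)² + 36 = (6/5 - 1)*(25/9) + 36 = (⅕)*(25/9) + 36 = 5/9 + 36 = 329/9 ≈ 36.556)
f + q(-64, 29) = 329/9 + 29 = 590/9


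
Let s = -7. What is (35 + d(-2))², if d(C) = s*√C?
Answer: 1127 - 490*I*√2 ≈ 1127.0 - 692.96*I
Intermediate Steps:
d(C) = -7*√C
(35 + d(-2))² = (35 - 7*I*√2)²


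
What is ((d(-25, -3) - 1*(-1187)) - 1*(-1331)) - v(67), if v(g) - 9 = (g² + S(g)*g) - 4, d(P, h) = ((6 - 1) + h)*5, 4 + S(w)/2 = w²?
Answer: -602956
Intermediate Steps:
S(w) = -8 + 2*w²
d(P, h) = 25 + 5*h (d(P, h) = (5 + h)*5 = 25 + 5*h)
v(g) = 5 + g² + g*(-8 + 2*g²) (v(g) = 9 + ((g² + (-8 + 2*g²)*g) - 4) = 9 + ((g² + g*(-8 + 2*g²)) - 4) = 9 + (-4 + g² + g*(-8 + 2*g²)) = 5 + g² + g*(-8 + 2*g²))
((d(-25, -3) - 1*(-1187)) - 1*(-1331)) - v(67) = (((25 + 5*(-3)) - 1*(-1187)) - 1*(-1331)) - (5 + 67² + 2*67*(-4 + 67²)) = (((25 - 15) + 1187) + 1331) - (5 + 4489 + 2*67*(-4 + 4489)) = ((10 + 1187) + 1331) - (5 + 4489 + 2*67*4485) = (1197 + 1331) - (5 + 4489 + 600990) = 2528 - 1*605484 = 2528 - 605484 = -602956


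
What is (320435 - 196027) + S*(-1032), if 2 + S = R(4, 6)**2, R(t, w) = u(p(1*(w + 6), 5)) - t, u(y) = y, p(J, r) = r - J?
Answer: 1600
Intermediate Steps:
R(t, w) = -1 - t - w (R(t, w) = (5 - (w + 6)) - t = (5 - (6 + w)) - t = (5 + (-6 - w)) - t = (-1 - w) - t = -1 - t - w)
S = 119 (S = -2 + (-1 - 1*4 - 1*6)**2 = -2 + (-1 - 4 - 6)**2 = -2 + (-11)**2 = -2 + 121 = 119)
(320435 - 196027) + S*(-1032) = (320435 - 196027) + 119*(-1032) = 124408 - 122808 = 1600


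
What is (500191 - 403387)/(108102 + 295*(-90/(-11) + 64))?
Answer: 266211/355838 ≈ 0.74812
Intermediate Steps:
(500191 - 403387)/(108102 + 295*(-90/(-11) + 64)) = 96804/(108102 + 295*(-90*(-1/11) + 64)) = 96804/(108102 + 295*(90/11 + 64)) = 96804/(108102 + 295*(794/11)) = 96804/(108102 + 234230/11) = 96804/(1423352/11) = 96804*(11/1423352) = 266211/355838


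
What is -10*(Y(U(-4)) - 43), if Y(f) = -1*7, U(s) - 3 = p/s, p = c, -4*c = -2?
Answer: 500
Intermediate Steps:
c = 1/2 (c = -1/4*(-2) = 1/2 ≈ 0.50000)
p = 1/2 ≈ 0.50000
U(s) = 3 + 1/(2*s)
Y(f) = -7
-10*(Y(U(-4)) - 43) = -10*(-7 - 43) = -10*(-50) = 500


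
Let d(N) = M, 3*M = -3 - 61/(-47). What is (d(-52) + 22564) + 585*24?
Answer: 5161084/141 ≈ 36603.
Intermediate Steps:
M = -80/141 (M = (-3 - 61/(-47))/3 = (-3 - 61*(-1)/47)/3 = (-3 - 1*(-61/47))/3 = (-3 + 61/47)/3 = (1/3)*(-80/47) = -80/141 ≈ -0.56738)
d(N) = -80/141
(d(-52) + 22564) + 585*24 = (-80/141 + 22564) + 585*24 = 3181444/141 + 14040 = 5161084/141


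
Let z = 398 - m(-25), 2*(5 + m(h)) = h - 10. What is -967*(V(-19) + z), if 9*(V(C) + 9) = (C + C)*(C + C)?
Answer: -9955265/18 ≈ -5.5307e+5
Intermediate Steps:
m(h) = -10 + h/2 (m(h) = -5 + (h - 10)/2 = -5 + (-10 + h)/2 = -5 + (-5 + h/2) = -10 + h/2)
z = 841/2 (z = 398 - (-10 + (1/2)*(-25)) = 398 - (-10 - 25/2) = 398 - 1*(-45/2) = 398 + 45/2 = 841/2 ≈ 420.50)
V(C) = -9 + 4*C**2/9 (V(C) = -9 + ((C + C)*(C + C))/9 = -9 + ((2*C)*(2*C))/9 = -9 + (4*C**2)/9 = -9 + 4*C**2/9)
-967*(V(-19) + z) = -967*((-9 + (4/9)*(-19)**2) + 841/2) = -967*((-9 + (4/9)*361) + 841/2) = -967*((-9 + 1444/9) + 841/2) = -967*(1363/9 + 841/2) = -967*10295/18 = -9955265/18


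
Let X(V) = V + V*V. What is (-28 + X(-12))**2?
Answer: 10816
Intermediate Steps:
X(V) = V + V**2
(-28 + X(-12))**2 = (-28 - 12*(1 - 12))**2 = (-28 - 12*(-11))**2 = (-28 + 132)**2 = 104**2 = 10816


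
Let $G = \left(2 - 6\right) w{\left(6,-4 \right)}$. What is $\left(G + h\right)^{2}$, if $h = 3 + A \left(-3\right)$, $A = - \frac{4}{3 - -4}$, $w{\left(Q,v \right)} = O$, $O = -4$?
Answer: $\frac{21025}{49} \approx 429.08$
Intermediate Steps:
$w{\left(Q,v \right)} = -4$
$A = - \frac{4}{7}$ ($A = - \frac{4}{3 + 4} = - \frac{4}{7} \approx -0.57143$)
$h = \frac{33}{7}$ ($h = 3 - - \frac{12}{7} = 3 + \frac{12}{7} = \frac{33}{7} \approx 4.7143$)
$G = 16$ ($G = \left(2 - 6\right) \left(-4\right) = \left(-4\right) \left(-4\right) = 16$)
$\left(G + h\right)^{2} = \left(16 + \frac{33}{7}\right)^{2} = \left(\frac{145}{7}\right)^{2} = \frac{21025}{49}$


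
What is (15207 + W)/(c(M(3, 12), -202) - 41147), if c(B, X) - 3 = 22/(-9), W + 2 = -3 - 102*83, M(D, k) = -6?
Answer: -30312/185159 ≈ -0.16371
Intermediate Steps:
W = -8471 (W = -2 + (-3 - 102*83) = -2 + (-3 - 8466) = -2 - 8469 = -8471)
c(B, X) = 5/9 (c(B, X) = 3 + 22/(-9) = 3 + 22*(-⅑) = 3 - 22/9 = 5/9)
(15207 + W)/(c(M(3, 12), -202) - 41147) = (15207 - 8471)/(5/9 - 41147) = 6736/(-370318/9) = 6736*(-9/370318) = -30312/185159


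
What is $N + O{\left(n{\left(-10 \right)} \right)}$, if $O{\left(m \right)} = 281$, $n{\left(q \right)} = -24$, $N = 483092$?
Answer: $483373$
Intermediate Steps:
$N + O{\left(n{\left(-10 \right)} \right)} = 483092 + 281 = 483373$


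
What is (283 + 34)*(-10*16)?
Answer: -50720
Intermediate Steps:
(283 + 34)*(-10*16) = 317*(-160) = -50720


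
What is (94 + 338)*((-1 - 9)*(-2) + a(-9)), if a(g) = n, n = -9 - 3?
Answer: 3456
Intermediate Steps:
n = -12
a(g) = -12
(94 + 338)*((-1 - 9)*(-2) + a(-9)) = (94 + 338)*((-1 - 9)*(-2) - 12) = 432*(-10*(-2) - 12) = 432*(20 - 12) = 432*8 = 3456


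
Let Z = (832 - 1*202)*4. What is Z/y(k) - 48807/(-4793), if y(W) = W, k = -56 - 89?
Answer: -1000269/138997 ≈ -7.1963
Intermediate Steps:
k = -145
Z = 2520 (Z = (832 - 202)*4 = 630*4 = 2520)
Z/y(k) - 48807/(-4793) = 2520/(-145) - 48807/(-4793) = 2520*(-1/145) - 48807*(-1/4793) = -504/29 + 48807/4793 = -1000269/138997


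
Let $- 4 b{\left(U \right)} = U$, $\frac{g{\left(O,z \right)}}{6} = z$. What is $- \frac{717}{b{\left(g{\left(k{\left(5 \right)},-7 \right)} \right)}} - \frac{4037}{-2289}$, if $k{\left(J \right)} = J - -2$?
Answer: $- \frac{152269}{2289} \approx -66.522$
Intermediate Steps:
$k{\left(J \right)} = 2 + J$ ($k{\left(J \right)} = J + 2 = 2 + J$)
$g{\left(O,z \right)} = 6 z$
$b{\left(U \right)} = - \frac{U}{4}$
$- \frac{717}{b{\left(g{\left(k{\left(5 \right)},-7 \right)} \right)}} - \frac{4037}{-2289} = - \frac{717}{\left(- \frac{1}{4}\right) 6 \left(-7\right)} - \frac{4037}{-2289} = - \frac{717}{\left(- \frac{1}{4}\right) \left(-42\right)} - - \frac{4037}{2289} = - \frac{717}{\frac{21}{2}} + \frac{4037}{2289} = \left(-717\right) \frac{2}{21} + \frac{4037}{2289} = - \frac{478}{7} + \frac{4037}{2289} = - \frac{152269}{2289}$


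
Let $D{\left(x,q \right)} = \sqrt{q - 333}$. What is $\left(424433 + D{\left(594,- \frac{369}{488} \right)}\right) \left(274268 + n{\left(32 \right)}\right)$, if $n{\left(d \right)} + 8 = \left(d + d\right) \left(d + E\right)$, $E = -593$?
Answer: $101166152148 + \frac{178767 i \sqrt{2207834}}{61} \approx 1.0117 \cdot 10^{11} + 4.3545 \cdot 10^{6} i$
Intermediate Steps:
$n{\left(d \right)} = -8 + 2 d \left(-593 + d\right)$ ($n{\left(d \right)} = -8 + \left(d + d\right) \left(d - 593\right) = -8 + 2 d \left(-593 + d\right)$)
$D{\left(x,q \right)} = \sqrt{-333 + q}$
$\left(424433 + D{\left(594,- \frac{369}{488} \right)}\right) \left(274268 + n{\left(32 \right)}\right) = \left(424433 + \sqrt{-333 - \frac{369}{488}}\right) \left(274268 - \left(37960 - 2048\right)\right) = \left(424433 + \sqrt{-333 - \frac{369}{488}}\right) \left(274268 - 35912\right) = \left(424433 + \sqrt{- \frac{162873}{488}}\right) \left(274268 - 35912\right) = \left(424433 + \frac{3 i \sqrt{2207834}}{244}\right) 238356 = 101166152148 + \frac{178767 i \sqrt{2207834}}{61}$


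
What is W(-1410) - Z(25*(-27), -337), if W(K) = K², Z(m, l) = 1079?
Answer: 1987021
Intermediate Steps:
W(-1410) - Z(25*(-27), -337) = (-1410)² - 1*1079 = 1988100 - 1079 = 1987021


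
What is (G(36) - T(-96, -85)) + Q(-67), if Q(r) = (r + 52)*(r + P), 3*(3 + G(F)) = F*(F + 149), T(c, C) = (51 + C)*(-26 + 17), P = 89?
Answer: 1581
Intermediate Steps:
T(c, C) = -459 - 9*C (T(c, C) = (51 + C)*(-9) = -459 - 9*C)
G(F) = -3 + F*(149 + F)/3 (G(F) = -3 + (F*(F + 149))/3 = -3 + (F*(149 + F))/3 = -3 + F*(149 + F)/3)
Q(r) = (52 + r)*(89 + r) (Q(r) = (r + 52)*(r + 89) = (52 + r)*(89 + r))
(G(36) - T(-96, -85)) + Q(-67) = ((-3 + (1/3)*36**2 + (149/3)*36) - (-459 - 9*(-85))) + (4628 + (-67)**2 + 141*(-67)) = ((-3 + (1/3)*1296 + 1788) - (-459 + 765)) + (4628 + 4489 - 9447) = ((-3 + 432 + 1788) - 1*306) - 330 = (2217 - 306) - 330 = 1911 - 330 = 1581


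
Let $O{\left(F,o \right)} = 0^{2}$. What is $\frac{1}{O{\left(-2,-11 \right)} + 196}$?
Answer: $\frac{1}{196} \approx 0.005102$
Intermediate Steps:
$O{\left(F,o \right)} = 0$
$\frac{1}{O{\left(-2,-11 \right)} + 196} = \frac{1}{0 + 196} = \frac{1}{196}$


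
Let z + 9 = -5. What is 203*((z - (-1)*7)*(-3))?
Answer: 4263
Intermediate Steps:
z = -14 (z = -9 - 5 = -14)
203*((z - (-1)*7)*(-3)) = 203*((-14 - (-1)*7)*(-3)) = 203*((-14 - 1*(-7))*(-3)) = 203*((-14 + 7)*(-3)) = 203*(-7*(-3)) = 203*21 = 4263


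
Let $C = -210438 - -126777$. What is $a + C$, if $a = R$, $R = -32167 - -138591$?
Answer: $22763$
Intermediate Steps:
$R = 106424$ ($R = -32167 + 138591 = 106424$)
$C = -83661$ ($C = -210438 + 126777 = -83661$)
$a = 106424$
$a + C = 106424 - 83661 = 22763$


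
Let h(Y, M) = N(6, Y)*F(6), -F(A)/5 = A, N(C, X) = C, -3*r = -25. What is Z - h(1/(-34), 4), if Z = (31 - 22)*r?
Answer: 255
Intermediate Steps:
r = 25/3 (r = -1/3*(-25) = 25/3 ≈ 8.3333)
F(A) = -5*A
Z = 75 (Z = (31 - 22)*(25/3) = 9*(25/3) = 75)
h(Y, M) = -180 (h(Y, M) = 6*(-5*6) = 6*(-30) = -180)
Z - h(1/(-34), 4) = 75 - 1*(-180) = 75 + 180 = 255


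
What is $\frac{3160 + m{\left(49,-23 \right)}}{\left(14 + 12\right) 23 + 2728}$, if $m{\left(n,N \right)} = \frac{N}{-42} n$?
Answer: $\frac{19121}{19956} \approx 0.95816$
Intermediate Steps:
$m{\left(n,N \right)} = - \frac{N n}{42}$ ($m{\left(n,N \right)} = N \left(- \frac{1}{42}\right) n = - \frac{N}{42} n = - \frac{N n}{42}$)
$\frac{3160 + m{\left(49,-23 \right)}}{\left(14 + 12\right) 23 + 2728} = \frac{3160 - \left(- \frac{23}{42}\right) 49}{\left(14 + 12\right) 23 + 2728} = \frac{3160 + \frac{161}{6}}{26 \cdot 23 + 2728} = \frac{19121}{6 \left(598 + 2728\right)} = \frac{19121}{6 \cdot 3326} = \frac{19121}{6} \cdot \frac{1}{3326} = \frac{19121}{19956}$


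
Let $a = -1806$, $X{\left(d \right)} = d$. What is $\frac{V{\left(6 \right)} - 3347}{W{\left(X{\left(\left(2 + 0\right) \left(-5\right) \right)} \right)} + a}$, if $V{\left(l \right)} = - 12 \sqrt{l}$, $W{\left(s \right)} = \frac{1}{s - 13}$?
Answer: $\frac{76981}{41539} + \frac{276 \sqrt{6}}{41539} \approx 1.8695$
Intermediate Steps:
$W{\left(s \right)} = \frac{1}{-13 + s}$
$\frac{V{\left(6 \right)} - 3347}{W{\left(X{\left(\left(2 + 0\right) \left(-5\right) \right)} \right)} + a} = \frac{- 12 \sqrt{6} - 3347}{\frac{1}{-13 + \left(2 + 0\right) \left(-5\right)} - 1806} = \frac{-3347 - 12 \sqrt{6}}{\frac{1}{-13 + 2 \left(-5\right)} - 1806} = \frac{-3347 - 12 \sqrt{6}}{\frac{1}{-13 - 10} - 1806} = \frac{-3347 - 12 \sqrt{6}}{\frac{1}{-23} - 1806} = \frac{-3347 - 12 \sqrt{6}}{- \frac{1}{23} - 1806} = \frac{-3347 - 12 \sqrt{6}}{- \frac{41539}{23}} = \left(-3347 - 12 \sqrt{6}\right) \left(- \frac{23}{41539}\right) = \frac{76981}{41539} + \frac{276 \sqrt{6}}{41539}$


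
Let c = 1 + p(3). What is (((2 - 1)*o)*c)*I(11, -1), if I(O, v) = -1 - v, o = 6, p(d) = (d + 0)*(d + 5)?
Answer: 0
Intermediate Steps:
p(d) = d*(5 + d)
c = 25 (c = 1 + 3*(5 + 3) = 1 + 3*8 = 1 + 24 = 25)
(((2 - 1)*o)*c)*I(11, -1) = (((2 - 1)*6)*25)*(-1 - 1*(-1)) = ((1*6)*25)*(-1 + 1) = (6*25)*0 = 150*0 = 0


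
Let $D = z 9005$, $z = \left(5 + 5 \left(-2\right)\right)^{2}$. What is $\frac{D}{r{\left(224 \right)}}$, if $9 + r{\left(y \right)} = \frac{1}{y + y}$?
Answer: $- \frac{100856000}{4031} \approx -25020.0$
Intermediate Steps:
$z = 25$ ($z = \left(5 - 10\right)^{2} = \left(-5\right)^{2} = 25$)
$r{\left(y \right)} = -9 + \frac{1}{2 y}$ ($r{\left(y \right)} = -9 + \frac{1}{y + y} = -9 + \frac{1}{2 y}$)
$D = 225125$ ($D = 25 \cdot 9005 = 225125$)
$\frac{D}{r{\left(224 \right)}} = \frac{225125}{-9 + \frac{1}{2 \cdot 224}} = \frac{225125}{-9 + \frac{1}{2} \cdot \frac{1}{224}} = \frac{225125}{-9 + \frac{1}{448}} = \frac{225125}{- \frac{4031}{448}} = 225125 \left(- \frac{448}{4031}\right) = - \frac{100856000}{4031}$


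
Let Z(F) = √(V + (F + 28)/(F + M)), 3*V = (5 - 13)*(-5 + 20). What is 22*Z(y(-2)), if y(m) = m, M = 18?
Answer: 11*I*√614/2 ≈ 136.28*I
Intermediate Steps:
V = -40 (V = ((5 - 13)*(-5 + 20))/3 = (-8*15)/3 = (⅓)*(-120) = -40)
Z(F) = √(-40 + (28 + F)/(18 + F)) (Z(F) = √(-40 + (F + 28)/(F + 18)) = √(-40 + (28 + F)/(18 + F)))
22*Z(y(-2)) = 22*√((-692 - 39*(-2))/(18 - 2)) = 22*√((-692 + 78)/16) = 22*√((1/16)*(-614)) = 22*√(-307/8) = 22*(I*√614/4) = 11*I*√614/2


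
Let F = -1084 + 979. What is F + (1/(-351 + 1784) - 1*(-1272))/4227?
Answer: -634192778/6057291 ≈ -104.70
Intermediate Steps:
F = -105
F + (1/(-351 + 1784) - 1*(-1272))/4227 = -105 + (1/(-351 + 1784) - 1*(-1272))/4227 = -105 + (1/1433 + 1272)*(1/4227) = -105 + (1822777/1433)*(1/4227) = -105 + 1822777/6057291 = -634192778/6057291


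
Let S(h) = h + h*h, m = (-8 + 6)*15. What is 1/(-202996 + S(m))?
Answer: -1/202126 ≈ -4.9474e-6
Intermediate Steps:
m = -30 (m = -2*15 = -30)
S(h) = h + h**2
1/(-202996 + S(m)) = 1/(-202996 - 30*(1 - 30)) = 1/(-202996 - 30*(-29)) = 1/(-202996 + 870) = 1/(-202126) = -1/202126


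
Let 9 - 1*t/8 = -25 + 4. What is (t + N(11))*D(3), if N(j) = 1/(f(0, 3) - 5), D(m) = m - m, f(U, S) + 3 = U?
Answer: 0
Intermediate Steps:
f(U, S) = -3 + U
D(m) = 0
N(j) = -1/8 (N(j) = 1/((-3 + 0) - 5) = 1/(-3 - 5) = 1/(-8) = -1/8)
t = 240 (t = 72 - 8*(-25 + 4) = 72 - 8*(-21) = 72 + 168 = 240)
(t + N(11))*D(3) = (240 - 1/8)*0 = (1919/8)*0 = 0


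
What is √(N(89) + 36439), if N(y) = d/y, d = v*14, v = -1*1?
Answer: √288632073/89 ≈ 190.89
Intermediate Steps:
v = -1
d = -14 (d = -1*14 = -14)
N(y) = -14/y
√(N(89) + 36439) = √(-14/89 + 36439) = √(3243057/89) = √288632073/89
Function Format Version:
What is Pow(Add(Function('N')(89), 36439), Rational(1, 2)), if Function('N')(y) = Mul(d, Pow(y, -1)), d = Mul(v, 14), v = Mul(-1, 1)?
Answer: Mul(Rational(1, 89), Pow(288632073, Rational(1, 2))) ≈ 190.89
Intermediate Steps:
v = -1
d = -14 (d = Mul(-1, 14) = -14)
Function('N')(y) = Mul(-14, Pow(y, -1))
Pow(Add(Function('N')(89), 36439), Rational(1, 2)) = Pow(Add(Mul(-14, Pow(89, -1)), 36439), Rational(1, 2)) = Pow(Add(Mul(-14, Rational(1, 89)), 36439), Rational(1, 2)) = Pow(Add(Rational(-14, 89), 36439), Rational(1, 2)) = Pow(Rational(3243057, 89), Rational(1, 2)) = Mul(Rational(1, 89), Pow(288632073, Rational(1, 2)))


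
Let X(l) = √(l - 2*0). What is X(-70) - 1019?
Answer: -1019 + I*√70 ≈ -1019.0 + 8.3666*I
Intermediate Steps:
X(l) = √l (X(l) = √(l + 0) = √l)
X(-70) - 1019 = √(-70) - 1019 = I*√70 - 1019 = -1019 + I*√70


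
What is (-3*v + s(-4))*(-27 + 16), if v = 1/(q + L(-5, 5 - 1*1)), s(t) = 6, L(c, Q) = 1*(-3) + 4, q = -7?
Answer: -143/2 ≈ -71.500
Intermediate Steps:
L(c, Q) = 1 (L(c, Q) = -3 + 4 = 1)
v = -⅙ (v = 1/(-7 + 1) = 1/(-6) = -⅙ ≈ -0.16667)
(-3*v + s(-4))*(-27 + 16) = (-3*(-⅙) + 6)*(-27 + 16) = (½ + 6)*(-11) = (13/2)*(-11) = -143/2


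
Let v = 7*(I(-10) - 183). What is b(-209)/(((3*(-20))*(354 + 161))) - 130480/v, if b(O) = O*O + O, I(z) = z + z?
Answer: 141787796/1568175 ≈ 90.416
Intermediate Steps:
I(z) = 2*z
b(O) = O + O² (b(O) = O² + O = O + O²)
v = -1421 (v = 7*(2*(-10) - 183) = 7*(-20 - 183) = 7*(-203) = -1421)
b(-209)/(((3*(-20))*(354 + 161))) - 130480/v = (-209*(1 - 209))/(((3*(-20))*(354 + 161))) - 130480/(-1421) = (-209*(-208))/((-60*515)) - 130480*(-1/1421) = 43472/(-30900) + 18640/203 = 43472*(-1/30900) + 18640/203 = -10868/7725 + 18640/203 = 141787796/1568175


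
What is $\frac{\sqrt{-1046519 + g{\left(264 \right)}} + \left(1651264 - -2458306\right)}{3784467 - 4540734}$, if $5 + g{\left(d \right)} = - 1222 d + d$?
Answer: $- \frac{4109570}{756267} - \frac{2 i \sqrt{342217}}{756267} \approx -5.434 - 0.0015471 i$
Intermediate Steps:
$g{\left(d \right)} = -5 - 1221 d$ ($g{\left(d \right)} = -5 + \left(- 1222 d + d\right) = -5 - 1221 d$)
$\frac{\sqrt{-1046519 + g{\left(264 \right)}} + \left(1651264 - -2458306\right)}{3784467 - 4540734} = \frac{\sqrt{-1046519 - 322349} + \left(1651264 - -2458306\right)}{3784467 - 4540734} = \frac{\sqrt{-1046519 - 322349} + \left(1651264 + 2458306\right)}{-756267} = \left(\sqrt{-1046519 - 322349} + 4109570\right) \left(- \frac{1}{756267}\right) = \left(\sqrt{-1368868} + 4109570\right) \left(- \frac{1}{756267}\right) = \left(2 i \sqrt{342217} + 4109570\right) \left(- \frac{1}{756267}\right) = \left(4109570 + 2 i \sqrt{342217}\right) \left(- \frac{1}{756267}\right) = - \frac{4109570}{756267} - \frac{2 i \sqrt{342217}}{756267}$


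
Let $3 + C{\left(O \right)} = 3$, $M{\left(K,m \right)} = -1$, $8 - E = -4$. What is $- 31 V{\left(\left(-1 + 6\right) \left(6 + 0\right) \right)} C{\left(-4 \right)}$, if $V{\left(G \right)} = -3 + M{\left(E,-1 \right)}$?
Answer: $0$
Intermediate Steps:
$E = 12$ ($E = 8 - -4 = 8 + 4 = 12$)
$C{\left(O \right)} = 0$ ($C{\left(O \right)} = -3 + 3 = 0$)
$V{\left(G \right)} = -4$ ($V{\left(G \right)} = -3 - 1 = -4$)
$- 31 V{\left(\left(-1 + 6\right) \left(6 + 0\right) \right)} C{\left(-4 \right)} = \left(-31\right) \left(-4\right) 0 = 124 \cdot 0 = 0$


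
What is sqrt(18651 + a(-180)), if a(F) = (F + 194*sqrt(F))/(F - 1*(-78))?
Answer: sqrt(5390649 - 3298*I*sqrt(5))/17 ≈ 136.58 - 0.093419*I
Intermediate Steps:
a(F) = (F + 194*sqrt(F))/(78 + F) (a(F) = (F + 194*sqrt(F))/(F + 78) = (F + 194*sqrt(F))/(78 + F))
sqrt(18651 + a(-180)) = sqrt(18651 + (-180 + 194*sqrt(-180))/(78 - 180)) = sqrt(18651 + (-180 + 194*(6*I*sqrt(5)))/(-102)) = sqrt(18651 - (-180 + 1164*I*sqrt(5))/102) = sqrt(18651 + (30/17 - 194*I*sqrt(5)/17)) = sqrt(317097/17 - 194*I*sqrt(5)/17)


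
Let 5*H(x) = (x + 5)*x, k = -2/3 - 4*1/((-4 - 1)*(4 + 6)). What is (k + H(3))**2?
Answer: 99856/5625 ≈ 17.752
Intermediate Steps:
k = -44/75 (k = -2*1/3 - 4/((-5*10)) = -2/3 - 4/(-50) = -2/3 - 4*(-1/50) = -2/3 + 2/25 = -44/75 ≈ -0.58667)
H(x) = x*(5 + x)/5 (H(x) = ((x + 5)*x)/5 = ((5 + x)*x)/5 = (x*(5 + x))/5 = x*(5 + x)/5)
(k + H(3))**2 = (-44/75 + (1/5)*3*(5 + 3))**2 = (-44/75 + (1/5)*3*8)**2 = (-44/75 + 24/5)**2 = (316/75)**2 = 99856/5625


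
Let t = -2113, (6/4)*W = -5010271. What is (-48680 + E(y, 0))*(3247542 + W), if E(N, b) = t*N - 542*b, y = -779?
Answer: -147976096284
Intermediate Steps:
W = -10020542/3 (W = (2/3)*(-5010271) = -10020542/3 ≈ -3.3402e+6)
E(N, b) = -2113*N - 542*b
(-48680 + E(y, 0))*(3247542 + W) = (-48680 + (-2113*(-779) - 542*0))*(3247542 - 10020542/3) = (-48680 + (1646027 + 0))*(-277916/3) = (-48680 + 1646027)*(-277916/3) = 1597347*(-277916/3) = -147976096284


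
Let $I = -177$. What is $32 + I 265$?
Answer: $-46873$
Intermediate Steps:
$32 + I 265 = 32 - 46905 = -46873$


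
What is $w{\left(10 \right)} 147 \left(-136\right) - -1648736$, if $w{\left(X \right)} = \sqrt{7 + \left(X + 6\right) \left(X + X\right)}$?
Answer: $1648736 - 19992 \sqrt{327} \approx 1.2872 \cdot 10^{6}$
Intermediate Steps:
$w{\left(X \right)} = \sqrt{7 + 2 X \left(6 + X\right)}$ ($w{\left(X \right)} = \sqrt{7 + \left(6 + X\right) 2 X} = \sqrt{7 + 2 X \left(6 + X\right)}$)
$w{\left(10 \right)} 147 \left(-136\right) - -1648736 = \sqrt{7 + 2 \cdot 10^{2} + 12 \cdot 10} \cdot 147 \left(-136\right) - -1648736 = \sqrt{7 + 2 \cdot 100 + 120} \cdot 147 \left(-136\right) + 1648736 = \sqrt{7 + 200 + 120} \cdot 147 \left(-136\right) + 1648736 = \sqrt{327} \cdot 147 \left(-136\right) + 1648736 = 147 \sqrt{327} \left(-136\right) + 1648736 = - 19992 \sqrt{327} + 1648736 = 1648736 - 19992 \sqrt{327}$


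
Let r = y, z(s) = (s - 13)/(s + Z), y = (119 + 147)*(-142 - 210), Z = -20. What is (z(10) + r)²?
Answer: 876689524489/100 ≈ 8.7669e+9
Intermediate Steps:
y = -93632 (y = 266*(-352) = -93632)
z(s) = (-13 + s)/(-20 + s) (z(s) = (s - 13)/(s - 20) = (-13 + s)/(-20 + s))
r = -93632
(z(10) + r)² = ((-13 + 10)/(-20 + 10) - 93632)² = (-3/(-10) - 93632)² = (-⅒*(-3) - 93632)² = (3/10 - 93632)² = (-936317/10)² = 876689524489/100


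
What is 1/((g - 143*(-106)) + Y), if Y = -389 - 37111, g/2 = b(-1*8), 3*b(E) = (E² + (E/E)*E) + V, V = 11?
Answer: -3/66892 ≈ -4.4848e-5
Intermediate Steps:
b(E) = 11/3 + E/3 + E²/3 (b(E) = ((E² + (E/E)*E) + 11)/3 = ((E² + 1*E) + 11)/3 = ((E² + E) + 11)/3 = ((E + E²) + 11)/3 = (11 + E + E²)/3 = 11/3 + E/3 + E²/3)
g = 134/3 (g = 2*(11/3 + (-1*8)/3 + (-1*8)²/3) = 2*(11/3 + (⅓)*(-8) + (⅓)*(-8)²) = 2*(11/3 - 8/3 + (⅓)*64) = 2*(11/3 - 8/3 + 64/3) = 2*(67/3) = 134/3 ≈ 44.667)
Y = -37500
1/((g - 143*(-106)) + Y) = 1/((134/3 - 143*(-106)) - 37500) = 1/((134/3 + 15158) - 37500) = 1/(45608/3 - 37500) = 1/(-66892/3) = -3/66892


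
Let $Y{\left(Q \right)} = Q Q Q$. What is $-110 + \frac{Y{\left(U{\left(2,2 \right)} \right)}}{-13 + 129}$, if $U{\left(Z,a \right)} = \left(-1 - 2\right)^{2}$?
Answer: $- \frac{12031}{116} \approx -103.72$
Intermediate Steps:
$U{\left(Z,a \right)} = 9$ ($U{\left(Z,a \right)} = \left(-3\right)^{2} = 9$)
$Y{\left(Q \right)} = Q^{3}$ ($Y{\left(Q \right)} = Q^{2} Q = Q^{3}$)
$-110 + \frac{Y{\left(U{\left(2,2 \right)} \right)}}{-13 + 129} = -110 + \frac{9^{3}}{-13 + 129} = -110 + \frac{729}{116} = - \frac{12031}{116}$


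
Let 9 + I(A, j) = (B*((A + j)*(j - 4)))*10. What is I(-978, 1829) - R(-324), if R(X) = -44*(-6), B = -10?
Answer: -155307773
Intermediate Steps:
I(A, j) = -9 - 100*(-4 + j)*(A + j) (I(A, j) = -9 - 10*(A + j)*(j - 4)*10 = -9 - 10*(A + j)*(-4 + j)*10 = -9 - 10*(-4 + j)*(A + j)*10 = -9 - 100*(-4 + j)*(A + j))
R(X) = 264
I(-978, 1829) - R(-324) = (-9 - 100*1829**2 + 400*(-978) + 400*1829 - 100*(-978)*1829) - 1*264 = (-9 - 100*3345241 - 391200 + 731600 + 178876200) - 264 = (-9 - 334524100 - 391200 + 731600 + 178876200) - 264 = -155307509 - 264 = -155307773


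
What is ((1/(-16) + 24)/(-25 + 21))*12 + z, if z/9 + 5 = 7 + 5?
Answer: -141/16 ≈ -8.8125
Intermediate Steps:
z = 63 (z = -45 + 9*(7 + 5) = -45 + 9*12 = -45 + 108 = 63)
((1/(-16) + 24)/(-25 + 21))*12 + z = ((1/(-16) + 24)/(-25 + 21))*12 + 63 = ((-1/16 + 24)/(-4))*12 + 63 = ((383/16)*(-¼))*12 + 63 = -383/64*12 + 63 = -1149/16 + 63 = -141/16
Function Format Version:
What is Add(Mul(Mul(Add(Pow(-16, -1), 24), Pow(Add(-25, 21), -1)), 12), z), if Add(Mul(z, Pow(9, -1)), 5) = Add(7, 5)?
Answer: Rational(-141, 16) ≈ -8.8125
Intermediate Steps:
z = 63 (z = Add(-45, Mul(9, Add(7, 5))) = Add(-45, Mul(9, 12)) = Add(-45, 108) = 63)
Add(Mul(Mul(Add(Pow(-16, -1), 24), Pow(Add(-25, 21), -1)), 12), z) = Add(Mul(Mul(Add(Pow(-16, -1), 24), Pow(Add(-25, 21), -1)), 12), 63) = Add(Mul(Mul(Add(Rational(-1, 16), 24), Pow(-4, -1)), 12), 63) = Add(Mul(Mul(Rational(383, 16), Rational(-1, 4)), 12), 63) = Add(Mul(Rational(-383, 64), 12), 63) = Add(Rational(-1149, 16), 63) = Rational(-141, 16)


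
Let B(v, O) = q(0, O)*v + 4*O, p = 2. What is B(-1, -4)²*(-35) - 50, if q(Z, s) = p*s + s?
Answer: -610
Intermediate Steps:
q(Z, s) = 3*s (q(Z, s) = 2*s + s = 3*s)
B(v, O) = 4*O + 3*O*v (B(v, O) = (3*O)*v + 4*O = 3*O*v + 4*O = 4*O + 3*O*v)
B(-1, -4)²*(-35) - 50 = (-4*(4 + 3*(-1)))²*(-35) - 50 = (-4*(4 - 3))²*(-35) - 50 = (-4*1)²*(-35) - 50 = (-4)²*(-35) - 50 = 16*(-35) - 50 = -560 - 50 = -610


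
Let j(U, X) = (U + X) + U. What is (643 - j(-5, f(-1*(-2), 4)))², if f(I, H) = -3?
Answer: 430336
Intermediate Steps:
j(U, X) = X + 2*U
(643 - j(-5, f(-1*(-2), 4)))² = (643 - (-3 + 2*(-5)))² = (643 - (-3 - 10))² = (643 - 1*(-13))² = (643 + 13)² = 656² = 430336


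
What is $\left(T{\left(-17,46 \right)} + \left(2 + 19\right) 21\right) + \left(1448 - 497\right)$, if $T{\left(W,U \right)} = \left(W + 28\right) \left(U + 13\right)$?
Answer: $2041$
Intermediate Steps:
$T{\left(W,U \right)} = \left(13 + U\right) \left(28 + W\right)$ ($T{\left(W,U \right)} = \left(28 + W\right) \left(13 + U\right) = \left(13 + U\right) \left(28 + W\right)$)
$\left(T{\left(-17,46 \right)} + \left(2 + 19\right) 21\right) + \left(1448 - 497\right) = \left(\left(364 + 13 \left(-17\right) + 28 \cdot 46 + 46 \left(-17\right)\right) + \left(2 + 19\right) 21\right) + \left(1448 - 497\right) = \left(\left(364 - 221 + 1288 - 782\right) + 21 \cdot 21\right) + \left(1448 - 497\right) = \left(649 + 441\right) + 951 = 1090 + 951 = 2041$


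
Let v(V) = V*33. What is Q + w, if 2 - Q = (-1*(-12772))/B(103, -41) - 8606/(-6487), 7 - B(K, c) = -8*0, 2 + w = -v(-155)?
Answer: 11488833/3493 ≈ 3289.1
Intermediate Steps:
v(V) = 33*V
w = 5113 (w = -2 - 33*(-155) = -2 - 1*(-5115) = -2 + 5115 = 5113)
B(K, c) = 7 (B(K, c) = 7 - (-8)*0 = 7 - 1*0 = 7 + 0 = 7)
Q = -6370876/3493 (Q = 2 - (-1*(-12772)/7 - 8606/(-6487)) = 2 - (12772*(⅐) - 8606*(-1/6487)) = 2 - (12772/7 + 662/499) = 2 - 1*6377862/3493 = 2 - 6377862/3493 = -6370876/3493 ≈ -1823.9)
Q + w = -6370876/3493 + 5113 = 11488833/3493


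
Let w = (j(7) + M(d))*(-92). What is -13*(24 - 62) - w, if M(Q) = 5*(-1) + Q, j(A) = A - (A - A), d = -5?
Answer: 218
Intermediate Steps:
j(A) = A (j(A) = A - 1*0 = A + 0 = A)
M(Q) = -5 + Q
w = 276 (w = (7 + (-5 - 5))*(-92) = (7 - 10)*(-92) = -3*(-92) = 276)
-13*(24 - 62) - w = -13*(24 - 62) - 1*276 = -13*(-38) - 276 = 494 - 276 = 218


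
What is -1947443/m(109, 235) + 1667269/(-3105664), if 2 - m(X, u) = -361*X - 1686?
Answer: -321922280795/6707743872 ≈ -47.993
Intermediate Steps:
m(X, u) = 1688 + 361*X (m(X, u) = 2 - (-361*X - 1686) = 2 - (-1686 - 361*X) = 2 + (1686 + 361*X) = 1688 + 361*X)
-1947443/m(109, 235) + 1667269/(-3105664) = -1947443/(1688 + 361*109) + 1667269/(-3105664) = -1947443/(1688 + 39349) + 1667269*(-1/3105664) = -1947443/41037 - 87751/163456 = -321922280795/6707743872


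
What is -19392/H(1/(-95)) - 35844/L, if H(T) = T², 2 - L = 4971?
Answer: -869638567356/4969 ≈ -1.7501e+8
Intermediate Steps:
L = -4969 (L = 2 - 1*4971 = 2 - 4971 = -4969)
-19392/H(1/(-95)) - 35844/L = -19392/((1/(-95))²) - 35844/(-4969) = -19392/((-1/95)²) - 35844*(-1/4969) = -19392/1/9025 + 35844/4969 = -19392*9025 + 35844/4969 = -175012800 + 35844/4969 = -869638567356/4969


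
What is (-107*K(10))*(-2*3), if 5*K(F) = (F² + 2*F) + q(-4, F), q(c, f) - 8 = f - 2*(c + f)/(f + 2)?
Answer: 87954/5 ≈ 17591.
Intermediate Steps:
q(c, f) = 8 + f - 2*(c + f)/(2 + f) (q(c, f) = 8 + (f - 2*(c + f)/(f + 2)) = 8 + (f - 2*(c + f)/(2 + f)) = 8 + f - 2*(c + f)/(2 + f))
K(F) = F²/5 + 2*F/5 + (24 + F² + 8*F)/(5*(2 + F)) (K(F) = ((F² + 2*F) + (16 + F² - 2*(-4) + 8*F)/(2 + F))/5 = ((F² + 2*F) + (16 + F² + 8 + 8*F)/(2 + F))/5 = ((F² + 2*F) + (24 + F² + 8*F)/(2 + F))/5 = (F² + 2*F + (24 + F² + 8*F)/(2 + F))/5 = F²/5 + 2*F/5 + (24 + F² + 8*F)/(5*(2 + F)))
(-107*K(10))*(-2*3) = (-107*(24 + 10³ + 5*10² + 12*10)/(5*(2 + 10)))*(-2*3) = -107*(24 + 1000 + 5*100 + 120)/(5*12)*(-6) = -107*(24 + 1000 + 500 + 120)/(5*12)*(-6) = -107*1644/(5*12)*(-6) = -107*137/5*(-6) = -14659/5*(-6) = 87954/5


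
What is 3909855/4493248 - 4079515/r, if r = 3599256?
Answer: -532212943355/2021543727936 ≈ -0.26327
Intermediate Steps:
3909855/4493248 - 4079515/r = 3909855/4493248 - 4079515/3599256 = -532212943355/2021543727936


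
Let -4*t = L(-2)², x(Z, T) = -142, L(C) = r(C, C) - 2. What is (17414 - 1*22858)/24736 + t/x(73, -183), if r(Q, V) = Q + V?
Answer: -68803/439064 ≈ -0.15670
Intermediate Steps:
L(C) = -2 + 2*C (L(C) = (C + C) - 2 = 2*C - 2 = -2 + 2*C)
t = -9 (t = -(-2 + 2*(-2))²/4 = -(-2 - 4)²/4 = -¼*(-6)² = -¼*36 = -9)
(17414 - 1*22858)/24736 + t/x(73, -183) = (17414 - 1*22858)/24736 - 9/(-142) = (17414 - 22858)*(1/24736) - 9*(-1/142) = -5444*1/24736 + 9/142 = -1361/6184 + 9/142 = -68803/439064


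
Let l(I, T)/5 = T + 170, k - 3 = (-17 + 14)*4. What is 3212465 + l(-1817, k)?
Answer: 3213270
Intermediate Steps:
k = -9 (k = 3 + (-17 + 14)*4 = 3 - 3*4 = 3 - 12 = -9)
l(I, T) = 850 + 5*T (l(I, T) = 5*(T + 170) = 5*(170 + T) = 850 + 5*T)
3212465 + l(-1817, k) = 3212465 + (850 + 5*(-9)) = 3212465 + (850 - 45) = 3212465 + 805 = 3213270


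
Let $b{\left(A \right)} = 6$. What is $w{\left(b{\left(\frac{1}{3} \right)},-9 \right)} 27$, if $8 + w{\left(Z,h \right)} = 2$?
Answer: $-162$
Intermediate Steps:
$w{\left(Z,h \right)} = -6$ ($w{\left(Z,h \right)} = -8 + 2 = -6$)
$w{\left(b{\left(\frac{1}{3} \right)},-9 \right)} 27 = \left(-6\right) 27 = -162$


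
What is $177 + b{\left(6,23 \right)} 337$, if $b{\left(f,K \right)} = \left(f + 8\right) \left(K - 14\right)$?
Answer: $42639$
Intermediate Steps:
$b{\left(f,K \right)} = \left(-14 + K\right) \left(8 + f\right)$ ($b{\left(f,K \right)} = \left(8 + f\right) \left(-14 + K\right) = \left(-14 + K\right) \left(8 + f\right)$)
$177 + b{\left(6,23 \right)} 337 = 177 + \left(-112 - 84 + 8 \cdot 23 + 23 \cdot 6\right) 337 = 177 + \left(-112 - 84 + 184 + 138\right) 337 = 177 + 126 \cdot 337 = 177 + 42462 = 42639$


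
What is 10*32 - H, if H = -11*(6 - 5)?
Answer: 331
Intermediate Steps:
H = -11 (H = -11*1 = -11)
10*32 - H = 10*32 - 1*(-11) = 320 + 11 = 331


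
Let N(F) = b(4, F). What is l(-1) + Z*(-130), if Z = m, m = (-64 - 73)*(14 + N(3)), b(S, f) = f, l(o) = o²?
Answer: 302771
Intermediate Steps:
N(F) = F
m = -2329 (m = (-64 - 73)*(14 + 3) = -137*17 = -2329)
Z = -2329
l(-1) + Z*(-130) = (-1)² - 2329*(-130) = 1 + 302770 = 302771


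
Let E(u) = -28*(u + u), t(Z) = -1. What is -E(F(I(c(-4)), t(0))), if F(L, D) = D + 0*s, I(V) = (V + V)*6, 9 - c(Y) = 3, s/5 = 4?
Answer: -56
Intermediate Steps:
s = 20 (s = 5*4 = 20)
c(Y) = 6 (c(Y) = 9 - 1*3 = 9 - 3 = 6)
I(V) = 12*V (I(V) = (2*V)*6 = 12*V)
F(L, D) = D (F(L, D) = D + 0*20 = D + 0 = D)
E(u) = -56*u
-E(F(I(c(-4)), t(0))) = -(-56)*(-1) = -1*56 = -56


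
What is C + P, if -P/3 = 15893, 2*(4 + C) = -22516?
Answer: -58941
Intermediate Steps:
C = -11262 (C = -4 + (½)*(-22516) = -4 - 11258 = -11262)
P = -47679 (P = -3*15893 = -47679)
C + P = -11262 - 47679 = -58941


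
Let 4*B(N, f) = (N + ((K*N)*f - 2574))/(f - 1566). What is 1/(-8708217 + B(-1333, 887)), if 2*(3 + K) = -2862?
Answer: -2716/25347033479 ≈ -1.0715e-7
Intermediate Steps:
K = -1434 (K = -3 + (1/2)*(-2862) = -3 - 1431 = -1434)
B(N, f) = (-2574 + N - 1434*N*f)/(4*(-1566 + f)) (B(N, f) = ((N + ((-1434*N)*f - 2574))/(f - 1566))/4 = ((N + (-1434*N*f - 2574))/(-1566 + f))/4 = ((N + (-2574 - 1434*N*f))/(-1566 + f))/4 = ((-2574 + N - 1434*N*f)/(-1566 + f))/4 = (-2574 + N - 1434*N*f)/(4*(-1566 + f)))
1/(-8708217 + B(-1333, 887)) = 1/(-8708217 + (-2574 - 1333 - 1434*(-1333)*887)/(4*(-1566 + 887))) = 1/(-8708217 + (1/4)*(-2574 - 1333 + 1695520014)/(-679)) = 1/(-8708217 + (1/4)*(-1/679)*1695516107) = 1/(-8708217 - 1695516107/2716) = 1/(-25347033479/2716) = -2716/25347033479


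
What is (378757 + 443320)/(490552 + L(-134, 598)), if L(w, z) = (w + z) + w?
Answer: 822077/490882 ≈ 1.6747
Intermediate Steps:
L(w, z) = z + 2*w
(378757 + 443320)/(490552 + L(-134, 598)) = (378757 + 443320)/(490552 + (598 + 2*(-134))) = 822077/(490552 + (598 - 268)) = 822077/(490552 + 330) = 822077/490882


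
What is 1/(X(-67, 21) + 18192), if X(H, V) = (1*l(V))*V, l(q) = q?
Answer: 1/18633 ≈ 5.3668e-5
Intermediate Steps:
X(H, V) = V² (X(H, V) = (1*V)*V = V*V = V²)
1/(X(-67, 21) + 18192) = 1/(21² + 18192) = 1/(441 + 18192) = 1/18633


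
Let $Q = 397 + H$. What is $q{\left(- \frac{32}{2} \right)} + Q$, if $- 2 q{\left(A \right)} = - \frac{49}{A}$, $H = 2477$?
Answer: $\frac{91919}{32} \approx 2872.5$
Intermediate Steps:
$q{\left(A \right)} = \frac{49}{2 A}$ ($q{\left(A \right)} = - \frac{\left(-49\right) \frac{1}{A}}{2} = \frac{49}{2 A}$)
$Q = 2874$ ($Q = 397 + 2477 = 2874$)
$q{\left(- \frac{32}{2} \right)} + Q = \frac{49}{2 \left(- \frac{32}{2}\right)} + 2874 = \frac{49}{2 \left(\left(-32\right) \frac{1}{2}\right)} + 2874 = \frac{49}{2 \left(-16\right)} + 2874 = \frac{49}{2} \left(- \frac{1}{16}\right) + 2874 = - \frac{49}{32} + 2874 = \frac{91919}{32}$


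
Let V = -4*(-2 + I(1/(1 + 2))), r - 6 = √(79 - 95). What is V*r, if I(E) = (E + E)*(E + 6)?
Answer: -160/3 - 320*I/9 ≈ -53.333 - 35.556*I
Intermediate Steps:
I(E) = 2*E*(6 + E) (I(E) = (2*E)*(6 + E) = 2*E*(6 + E))
r = 6 + 4*I (r = 6 + √(79 - 95) = 6 + √(-16) = 6 + 4*I ≈ 6.0 + 4.0*I)
V = -80/9 (V = -4*(-2 + 2*(6 + 1/(1 + 2))/(1 + 2)) = -4*(-2 + 2*(6 + 1/3)/3) = -4*(-2 + 2*(⅓)*(6 + ⅓)) = -4*(-2 + 2*(⅓)*(19/3)) = -4*(-2 + 38/9) = -4*20/9 = -80/9 ≈ -8.8889)
V*r = -80*(6 + 4*I)/9 = -160/3 - 320*I/9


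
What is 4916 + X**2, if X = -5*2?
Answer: 5016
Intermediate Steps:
X = -10
4916 + X**2 = 4916 + (-10)**2 = 4916 + 100 = 5016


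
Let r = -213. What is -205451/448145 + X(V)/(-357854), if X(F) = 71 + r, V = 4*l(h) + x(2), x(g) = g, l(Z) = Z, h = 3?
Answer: -36728912782/80185240415 ≈ -0.45805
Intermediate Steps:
V = 14 (V = 4*3 + 2 = 12 + 2 = 14)
X(F) = -142 (X(F) = 71 - 213 = -142)
-205451/448145 + X(V)/(-357854) = -205451/448145 - 142/(-357854) = -205451*1/448145 - 142*(-1/357854) = -205451/448145 + 71/178927 = -36728912782/80185240415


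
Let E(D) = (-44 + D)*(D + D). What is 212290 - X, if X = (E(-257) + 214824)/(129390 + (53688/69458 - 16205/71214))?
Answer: 67933485274676294962/320007533151511 ≈ 2.1229e+5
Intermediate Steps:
E(D) = 2*D*(-44 + D) (E(D) = (-44 + D)*(2*D) = 2*D*(-44 + D))
X = 913938057975228/320007533151511 (X = (2*(-257)*(-44 - 257) + 214824)/(129390 + (53688/69458 - 16205/71214)) = (2*(-257)*(-301) + 214824)/(129390 + (53688*(1/69458) - 16205*1/71214)) = (154714 + 214824)/(129390 + (26844/34729 - 16205/71214)) = 369538/(129390 + 1348885171/2473191006) = 369538/(320007533151511/2473191006) = 369538*(2473191006/320007533151511) = 913938057975228/320007533151511 ≈ 2.8560)
212290 - X = 212290 - 1*913938057975228/320007533151511 = 212290 - 913938057975228/320007533151511 = 67933485274676294962/320007533151511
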